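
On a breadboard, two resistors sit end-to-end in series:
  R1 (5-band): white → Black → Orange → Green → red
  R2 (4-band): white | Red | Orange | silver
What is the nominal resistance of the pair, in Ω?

R1: white, black, orange → 903; green ×10^5 → 90300000 Ω.
R2: white, red → 92; orange ×10^3 → 92000 Ω.
Series: 90300000 + 92000 = 90392000 Ω.

90392000 Ω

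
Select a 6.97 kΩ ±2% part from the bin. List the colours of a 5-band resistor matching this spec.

blue, white, violet, brown, red

6970 Ω = 697 × 10^1.
6 → blue
9 → white
7 → violet
Multiplier 10^1 → brown.
±2% tolerance → red.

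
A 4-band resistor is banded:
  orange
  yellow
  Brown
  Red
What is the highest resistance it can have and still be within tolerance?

Orange → 3 (first significant figure)
Yellow → 4 (second significant figure)
Brown → ×10 multiplier
Red → ±2% tolerance
34 × 10 = 340 Ω
Highest = 340 × (1 + 2/100) = 346.8 Ω.

346.8 Ω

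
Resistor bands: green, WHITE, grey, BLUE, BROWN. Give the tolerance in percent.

±1%

The last band, brown, is the tolerance band.
Brown corresponds to ±1%.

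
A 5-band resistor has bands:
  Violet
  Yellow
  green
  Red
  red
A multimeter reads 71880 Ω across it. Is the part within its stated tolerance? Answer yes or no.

Violet → 7 (first significant figure)
Yellow → 4 (second significant figure)
Green → 5 (third significant figure)
Red → ×10^2 multiplier
Red → ±2% tolerance
745 × 100 = 74500 Ω
Allowed range: 73010 Ω to 75990 Ω.
71880 Ω lies outside that range.

no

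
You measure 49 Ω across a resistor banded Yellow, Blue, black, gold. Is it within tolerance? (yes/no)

Yellow → 4 (first significant figure)
Blue → 6 (second significant figure)
Black → ×1 multiplier
Gold → ±5% tolerance
46 × 1 = 46 Ω
Allowed range: 43.7 Ω to 48.3 Ω.
49 Ω lies outside that range.

no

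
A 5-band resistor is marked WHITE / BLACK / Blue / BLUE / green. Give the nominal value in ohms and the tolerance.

White → 9 (first significant figure)
Black → 0 (second significant figure)
Blue → 6 (third significant figure)
Blue → ×10^6 multiplier
Green → ±0.5% tolerance
906 × 1000000 = 906000000 Ω

906000000 Ω ±0.5%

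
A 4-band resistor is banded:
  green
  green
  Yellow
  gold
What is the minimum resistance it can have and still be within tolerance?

Green → 5 (first significant figure)
Green → 5 (second significant figure)
Yellow → ×10^4 multiplier
Gold → ±5% tolerance
55 × 10000 = 550000 Ω
Minimum = 550000 × (1 − 5/100) = 522500 Ω.

522500 Ω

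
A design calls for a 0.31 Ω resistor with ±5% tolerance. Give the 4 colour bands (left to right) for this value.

0.31 Ω = 31 × 10^-2.
3 → orange
1 → brown
Multiplier 10^-2 → silver.
±5% tolerance → gold.

orange, brown, silver, gold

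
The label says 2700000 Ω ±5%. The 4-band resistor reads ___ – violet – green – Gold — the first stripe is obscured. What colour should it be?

2700000 Ω = 27 × 10^5.
The first band gives digit 2 of the significand, and 2 is red.

red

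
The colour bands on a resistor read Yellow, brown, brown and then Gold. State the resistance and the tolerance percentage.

Yellow → 4 (first significant figure)
Brown → 1 (second significant figure)
Brown → ×10 multiplier
Gold → ±5% tolerance
41 × 10 = 410 Ω

410 Ω ±5%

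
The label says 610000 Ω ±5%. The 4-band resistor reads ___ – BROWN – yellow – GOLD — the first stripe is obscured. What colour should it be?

blue

610000 Ω = 61 × 10^4.
The first band gives digit 6 of the significand, and 6 is blue.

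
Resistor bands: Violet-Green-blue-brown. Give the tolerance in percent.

±1%

The last band, brown, is the tolerance band.
Brown corresponds to ±1%.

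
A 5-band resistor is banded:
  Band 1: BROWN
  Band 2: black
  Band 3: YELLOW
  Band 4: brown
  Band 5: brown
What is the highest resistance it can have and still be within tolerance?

1050.4 Ω

Brown → 1 (first significant figure)
Black → 0 (second significant figure)
Yellow → 4 (third significant figure)
Brown → ×10 multiplier
Brown → ±1% tolerance
104 × 10 = 1040 Ω
Highest = 1040 × (1 + 1/100) = 1050.4 Ω.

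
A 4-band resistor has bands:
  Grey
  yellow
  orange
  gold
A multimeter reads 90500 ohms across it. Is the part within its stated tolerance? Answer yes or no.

Grey → 8 (first significant figure)
Yellow → 4 (second significant figure)
Orange → ×10^3 multiplier
Gold → ±5% tolerance
84 × 1000 = 84000 Ω
Allowed range: 79800 Ω to 88200 Ω.
90500 ohms lies outside that range.

no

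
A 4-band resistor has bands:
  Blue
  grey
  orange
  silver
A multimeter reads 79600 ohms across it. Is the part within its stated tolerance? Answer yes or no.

no

Blue → 6 (first significant figure)
Grey → 8 (second significant figure)
Orange → ×10^3 multiplier
Silver → ±10% tolerance
68 × 1000 = 68000 Ω
Allowed range: 61200 Ω to 74800 Ω.
79600 ohms lies outside that range.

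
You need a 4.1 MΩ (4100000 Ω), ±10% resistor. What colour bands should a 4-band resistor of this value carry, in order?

yellow, brown, green, silver

4100000 Ω = 41 × 10^5.
4 → yellow
1 → brown
Multiplier 10^5 → green.
±10% tolerance → silver.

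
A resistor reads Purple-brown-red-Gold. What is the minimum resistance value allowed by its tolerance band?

6745 Ω

Violet → 7 (first significant figure)
Brown → 1 (second significant figure)
Red → ×10^2 multiplier
Gold → ±5% tolerance
71 × 100 = 7100 Ω
Minimum = 7100 × (1 − 5/100) = 6745 Ω.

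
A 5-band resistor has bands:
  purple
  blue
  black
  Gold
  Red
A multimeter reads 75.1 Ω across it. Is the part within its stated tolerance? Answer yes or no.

yes

Violet → 7 (first significant figure)
Blue → 6 (second significant figure)
Black → 0 (third significant figure)
Gold → ×0.1 multiplier
Red → ±2% tolerance
760 × 0.1 = 76 Ω
Allowed range: 74.48 Ω to 77.52 Ω.
75.1 Ω lies inside that range.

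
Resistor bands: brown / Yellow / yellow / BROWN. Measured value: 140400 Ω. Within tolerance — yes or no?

Brown → 1 (first significant figure)
Yellow → 4 (second significant figure)
Yellow → ×10^4 multiplier
Brown → ±1% tolerance
14 × 10000 = 140000 Ω
Allowed range: 138600 Ω to 141400 Ω.
140400 Ω lies inside that range.

yes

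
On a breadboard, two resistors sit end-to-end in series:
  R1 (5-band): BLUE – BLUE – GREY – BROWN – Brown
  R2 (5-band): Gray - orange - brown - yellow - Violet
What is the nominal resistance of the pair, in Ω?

R1: blue, blue, grey → 668; brown ×10 → 6680 Ω.
R2: grey, orange, brown → 831; yellow ×10^4 → 8310000 Ω.
Series: 6680 + 8310000 = 8316680 Ω.

8316680 Ω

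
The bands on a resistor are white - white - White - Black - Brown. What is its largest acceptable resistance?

1008.99 Ω

White → 9 (first significant figure)
White → 9 (second significant figure)
White → 9 (third significant figure)
Black → ×1 multiplier
Brown → ±1% tolerance
999 × 1 = 999 Ω
Largest = 999 × (1 + 1/100) = 1008.99 Ω.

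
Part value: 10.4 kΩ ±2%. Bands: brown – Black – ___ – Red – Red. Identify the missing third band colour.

10400 Ω = 104 × 10^2.
The third band gives digit 4 of the significand, and 4 is yellow.

yellow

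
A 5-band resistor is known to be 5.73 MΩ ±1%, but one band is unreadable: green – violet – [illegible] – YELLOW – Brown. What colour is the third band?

orange

5730000 Ω = 573 × 10^4.
The third band gives digit 3 of the significand, and 3 is orange.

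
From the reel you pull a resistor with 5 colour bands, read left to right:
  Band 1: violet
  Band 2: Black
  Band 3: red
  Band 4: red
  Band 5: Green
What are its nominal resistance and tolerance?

Violet → 7 (first significant figure)
Black → 0 (second significant figure)
Red → 2 (third significant figure)
Red → ×10^2 multiplier
Green → ±0.5% tolerance
702 × 100 = 70200 Ω

70200 Ω ±0.5%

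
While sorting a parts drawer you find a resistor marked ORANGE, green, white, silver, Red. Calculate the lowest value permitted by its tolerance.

Orange → 3 (first significant figure)
Green → 5 (second significant figure)
White → 9 (third significant figure)
Silver → ×0.01 multiplier
Red → ±2% tolerance
359 × 0.01 = 3.59 Ω
Lowest = 3.59 × (1 − 2/100) = 3.5182 Ω.

3.5182 Ω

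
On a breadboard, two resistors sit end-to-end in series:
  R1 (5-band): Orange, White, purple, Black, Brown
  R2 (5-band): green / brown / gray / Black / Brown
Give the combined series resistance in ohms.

915 Ω

R1: orange, white, violet → 397; black ×1 → 397 Ω.
R2: green, brown, grey → 518; black ×1 → 518 Ω.
Series: 397 + 518 = 915 Ω.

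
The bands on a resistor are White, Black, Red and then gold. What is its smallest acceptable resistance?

White → 9 (first significant figure)
Black → 0 (second significant figure)
Red → ×10^2 multiplier
Gold → ±5% tolerance
90 × 100 = 9000 Ω
Smallest = 9000 × (1 − 5/100) = 8550 Ω.

8550 Ω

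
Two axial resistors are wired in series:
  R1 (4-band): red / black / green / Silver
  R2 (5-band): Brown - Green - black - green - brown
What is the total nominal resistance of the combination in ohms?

17000000 Ω

R1: red, black → 20; green ×10^5 → 2000000 Ω.
R2: brown, green, black → 150; green ×10^5 → 15000000 Ω.
Series: 2000000 + 15000000 = 17000000 Ω.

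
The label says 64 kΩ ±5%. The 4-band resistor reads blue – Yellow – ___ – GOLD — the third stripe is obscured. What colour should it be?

64000 Ω = 64 × 10^3.
The third band is the multiplier, 10^3, which is orange.

orange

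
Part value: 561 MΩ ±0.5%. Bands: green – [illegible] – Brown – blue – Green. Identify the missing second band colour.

561000000 Ω = 561 × 10^6.
The second band gives digit 6 of the significand, and 6 is blue.

blue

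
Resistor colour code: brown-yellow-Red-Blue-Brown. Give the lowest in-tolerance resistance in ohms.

140580000 Ω

Brown → 1 (first significant figure)
Yellow → 4 (second significant figure)
Red → 2 (third significant figure)
Blue → ×10^6 multiplier
Brown → ±1% tolerance
142 × 1000000 = 142000000 Ω
Lowest = 142000000 × (1 − 1/100) = 140580000 Ω.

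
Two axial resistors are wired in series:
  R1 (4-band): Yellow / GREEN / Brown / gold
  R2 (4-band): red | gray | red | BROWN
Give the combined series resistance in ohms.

3250 Ω

R1: yellow, green → 45; brown ×10 → 450 Ω.
R2: red, grey → 28; red ×10^2 → 2800 Ω.
Series: 450 + 2800 = 3250 Ω.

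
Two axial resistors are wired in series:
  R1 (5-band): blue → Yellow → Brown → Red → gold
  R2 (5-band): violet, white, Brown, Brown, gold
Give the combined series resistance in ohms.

72010 Ω

R1: blue, yellow, brown → 641; red ×10^2 → 64100 Ω.
R2: violet, white, brown → 791; brown ×10 → 7910 Ω.
Series: 64100 + 7910 = 72010 Ω.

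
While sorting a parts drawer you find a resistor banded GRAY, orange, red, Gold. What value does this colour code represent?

8300 Ω

Grey → 8 (first significant figure)
Orange → 3 (second significant figure)
Red → ×10^2 multiplier
83 × 100 = 8300 Ω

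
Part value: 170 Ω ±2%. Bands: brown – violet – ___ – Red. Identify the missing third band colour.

170 Ω = 17 × 10^1.
The third band is the multiplier, 10^1, which is brown.

brown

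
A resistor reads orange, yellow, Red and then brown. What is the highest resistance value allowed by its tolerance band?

3434 Ω

Orange → 3 (first significant figure)
Yellow → 4 (second significant figure)
Red → ×10^2 multiplier
Brown → ±1% tolerance
34 × 100 = 3400 Ω
Highest = 3400 × (1 + 1/100) = 3434 Ω.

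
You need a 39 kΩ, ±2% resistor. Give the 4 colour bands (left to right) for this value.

orange, white, orange, red

39000 Ω = 39 × 10^3.
3 → orange
9 → white
Multiplier 10^3 → orange.
±2% tolerance → red.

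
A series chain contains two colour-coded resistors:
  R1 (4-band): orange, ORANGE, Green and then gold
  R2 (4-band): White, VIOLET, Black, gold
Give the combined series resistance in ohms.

3300097 Ω

R1: orange, orange → 33; green ×10^5 → 3300000 Ω.
R2: white, violet → 97; black ×1 → 97 Ω.
Series: 3300000 + 97 = 3300097 Ω.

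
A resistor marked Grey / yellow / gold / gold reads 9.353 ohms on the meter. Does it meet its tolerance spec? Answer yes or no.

no

Grey → 8 (first significant figure)
Yellow → 4 (second significant figure)
Gold → ×0.1 multiplier
Gold → ±5% tolerance
84 × 0.1 = 8.4 Ω
Allowed range: 7.98 Ω to 8.82 Ω.
9.353 ohms lies outside that range.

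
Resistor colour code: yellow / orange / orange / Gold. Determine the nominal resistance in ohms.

Yellow → 4 (first significant figure)
Orange → 3 (second significant figure)
Orange → ×10^3 multiplier
43 × 1000 = 43000 Ω

43000 Ω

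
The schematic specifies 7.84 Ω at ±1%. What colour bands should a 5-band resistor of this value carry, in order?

violet, grey, yellow, silver, brown

7.84 Ω = 784 × 10^-2.
7 → violet
8 → grey
4 → yellow
Multiplier 10^-2 → silver.
±1% tolerance → brown.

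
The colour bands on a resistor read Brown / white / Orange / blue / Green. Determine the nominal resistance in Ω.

193000000 Ω

Brown → 1 (first significant figure)
White → 9 (second significant figure)
Orange → 3 (third significant figure)
Blue → ×10^6 multiplier
193 × 1000000 = 193000000 Ω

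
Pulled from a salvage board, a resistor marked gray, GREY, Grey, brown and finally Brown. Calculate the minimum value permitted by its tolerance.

8791.2 Ω

Grey → 8 (first significant figure)
Grey → 8 (second significant figure)
Grey → 8 (third significant figure)
Brown → ×10 multiplier
Brown → ±1% tolerance
888 × 10 = 8880 Ω
Minimum = 8880 × (1 − 1/100) = 8791.2 Ω.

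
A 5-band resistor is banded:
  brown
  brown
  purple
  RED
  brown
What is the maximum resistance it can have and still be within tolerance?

11817 Ω

Brown → 1 (first significant figure)
Brown → 1 (second significant figure)
Violet → 7 (third significant figure)
Red → ×10^2 multiplier
Brown → ±1% tolerance
117 × 100 = 11700 Ω
Maximum = 11700 × (1 + 1/100) = 11817 Ω.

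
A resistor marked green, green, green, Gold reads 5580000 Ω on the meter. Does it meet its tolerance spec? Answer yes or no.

Green → 5 (first significant figure)
Green → 5 (second significant figure)
Green → ×10^5 multiplier
Gold → ±5% tolerance
55 × 100000 = 5500000 Ω
Allowed range: 5225000 Ω to 5775000 Ω.
5580000 Ω lies inside that range.

yes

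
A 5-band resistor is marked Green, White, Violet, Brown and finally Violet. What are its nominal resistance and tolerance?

5970 Ω ±0.1%

Green → 5 (first significant figure)
White → 9 (second significant figure)
Violet → 7 (third significant figure)
Brown → ×10 multiplier
Violet → ±0.1% tolerance
597 × 10 = 5970 Ω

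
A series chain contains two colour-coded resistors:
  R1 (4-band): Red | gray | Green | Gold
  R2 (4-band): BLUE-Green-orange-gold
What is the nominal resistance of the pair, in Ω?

2865000 Ω

R1: red, grey → 28; green ×10^5 → 2800000 Ω.
R2: blue, green → 65; orange ×10^3 → 65000 Ω.
Series: 2800000 + 65000 = 2865000 Ω.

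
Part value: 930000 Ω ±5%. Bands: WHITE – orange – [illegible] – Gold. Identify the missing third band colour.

yellow

930000 Ω = 93 × 10^4.
The third band is the multiplier, 10^4, which is yellow.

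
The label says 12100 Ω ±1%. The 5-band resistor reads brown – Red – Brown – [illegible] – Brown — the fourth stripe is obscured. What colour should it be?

red

12100 Ω = 121 × 10^2.
The fourth band is the multiplier, 10^2, which is red.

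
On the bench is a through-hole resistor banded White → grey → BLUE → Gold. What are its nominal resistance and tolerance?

98000000 Ω ±5%

White → 9 (first significant figure)
Grey → 8 (second significant figure)
Blue → ×10^6 multiplier
Gold → ±5% tolerance
98 × 1000000 = 98000000 Ω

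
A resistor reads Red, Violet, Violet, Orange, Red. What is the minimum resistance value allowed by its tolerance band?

271460 Ω

Red → 2 (first significant figure)
Violet → 7 (second significant figure)
Violet → 7 (third significant figure)
Orange → ×10^3 multiplier
Red → ±2% tolerance
277 × 1000 = 277000 Ω
Minimum = 277000 × (1 − 2/100) = 271460 Ω.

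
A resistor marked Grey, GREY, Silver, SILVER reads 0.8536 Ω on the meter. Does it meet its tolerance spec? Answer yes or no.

Grey → 8 (first significant figure)
Grey → 8 (second significant figure)
Silver → ×0.01 multiplier
Silver → ±10% tolerance
88 × 0.01 = 0.88 Ω
Allowed range: 0.792 Ω to 0.968 Ω.
0.8536 Ω lies inside that range.

yes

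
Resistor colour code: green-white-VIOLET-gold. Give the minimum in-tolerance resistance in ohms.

Green → 5 (first significant figure)
White → 9 (second significant figure)
Violet → ×10^7 multiplier
Gold → ±5% tolerance
59 × 10000000 = 590000000 Ω
Minimum = 590000000 × (1 − 5/100) = 560500000 Ω.

560500000 Ω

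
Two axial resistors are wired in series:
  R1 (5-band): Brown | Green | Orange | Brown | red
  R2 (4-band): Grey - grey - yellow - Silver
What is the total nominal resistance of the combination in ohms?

R1: brown, green, orange → 153; brown ×10 → 1530 Ω.
R2: grey, grey → 88; yellow ×10^4 → 880000 Ω.
Series: 1530 + 880000 = 881530 Ω.

881530 Ω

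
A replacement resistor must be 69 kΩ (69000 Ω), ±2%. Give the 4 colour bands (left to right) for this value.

blue, white, orange, red

69000 Ω = 69 × 10^3.
6 → blue
9 → white
Multiplier 10^3 → orange.
±2% tolerance → red.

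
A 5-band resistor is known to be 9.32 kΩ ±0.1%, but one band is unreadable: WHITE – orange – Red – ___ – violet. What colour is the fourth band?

9320 Ω = 932 × 10^1.
The fourth band is the multiplier, 10^1, which is brown.

brown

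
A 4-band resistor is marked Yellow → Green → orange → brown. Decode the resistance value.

Yellow → 4 (first significant figure)
Green → 5 (second significant figure)
Orange → ×10^3 multiplier
45 × 1000 = 45000 Ω

45000 Ω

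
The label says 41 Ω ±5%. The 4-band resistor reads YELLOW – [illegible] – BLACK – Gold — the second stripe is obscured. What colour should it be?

brown

41 Ω = 41 × 10^0.
The second band gives digit 1 of the significand, and 1 is brown.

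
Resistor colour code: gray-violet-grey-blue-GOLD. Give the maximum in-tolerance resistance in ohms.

Grey → 8 (first significant figure)
Violet → 7 (second significant figure)
Grey → 8 (third significant figure)
Blue → ×10^6 multiplier
Gold → ±5% tolerance
878 × 1000000 = 878000000 Ω
Maximum = 878000000 × (1 + 5/100) = 921900000 Ω.

921900000 Ω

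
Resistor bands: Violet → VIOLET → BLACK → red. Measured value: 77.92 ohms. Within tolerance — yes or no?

yes

Violet → 7 (first significant figure)
Violet → 7 (second significant figure)
Black → ×1 multiplier
Red → ±2% tolerance
77 × 1 = 77 Ω
Allowed range: 75.46 Ω to 78.54 Ω.
77.92 ohms lies inside that range.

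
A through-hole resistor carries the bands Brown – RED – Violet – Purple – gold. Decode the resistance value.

Brown → 1 (first significant figure)
Red → 2 (second significant figure)
Violet → 7 (third significant figure)
Violet → ×10^7 multiplier
127 × 10000000 = 1270000000 Ω

1270000000 Ω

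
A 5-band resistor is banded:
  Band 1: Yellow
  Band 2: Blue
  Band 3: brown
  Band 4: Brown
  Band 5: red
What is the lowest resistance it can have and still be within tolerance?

Yellow → 4 (first significant figure)
Blue → 6 (second significant figure)
Brown → 1 (third significant figure)
Brown → ×10 multiplier
Red → ±2% tolerance
461 × 10 = 4610 Ω
Lowest = 4610 × (1 − 2/100) = 4517.8 Ω.

4517.8 Ω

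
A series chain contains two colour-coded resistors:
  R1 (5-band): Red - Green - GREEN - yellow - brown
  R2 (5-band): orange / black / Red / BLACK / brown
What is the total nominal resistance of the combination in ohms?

R1: red, green, green → 255; yellow ×10^4 → 2550000 Ω.
R2: orange, black, red → 302; black ×1 → 302 Ω.
Series: 2550000 + 302 = 2550302 Ω.

2550302 Ω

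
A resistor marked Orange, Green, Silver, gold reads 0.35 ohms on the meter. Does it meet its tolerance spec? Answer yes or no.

Orange → 3 (first significant figure)
Green → 5 (second significant figure)
Silver → ×0.01 multiplier
Gold → ±5% tolerance
35 × 0.01 = 0.35 Ω
Allowed range: 0.3325 Ω to 0.3675 Ω.
0.35 ohms lies inside that range.

yes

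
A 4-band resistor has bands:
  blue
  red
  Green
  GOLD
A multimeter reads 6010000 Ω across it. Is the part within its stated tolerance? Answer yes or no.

Blue → 6 (first significant figure)
Red → 2 (second significant figure)
Green → ×10^5 multiplier
Gold → ±5% tolerance
62 × 100000 = 6200000 Ω
Allowed range: 5890000 Ω to 6510000 Ω.
6010000 Ω lies inside that range.

yes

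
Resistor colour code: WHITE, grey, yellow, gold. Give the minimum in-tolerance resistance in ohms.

931000 Ω

White → 9 (first significant figure)
Grey → 8 (second significant figure)
Yellow → ×10^4 multiplier
Gold → ±5% tolerance
98 × 10000 = 980000 Ω
Minimum = 980000 × (1 − 5/100) = 931000 Ω.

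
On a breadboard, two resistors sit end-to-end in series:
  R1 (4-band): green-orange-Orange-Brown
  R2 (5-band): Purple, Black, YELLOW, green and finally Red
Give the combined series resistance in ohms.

R1: green, orange → 53; orange ×10^3 → 53000 Ω.
R2: violet, black, yellow → 704; green ×10^5 → 70400000 Ω.
Series: 53000 + 70400000 = 70453000 Ω.

70453000 Ω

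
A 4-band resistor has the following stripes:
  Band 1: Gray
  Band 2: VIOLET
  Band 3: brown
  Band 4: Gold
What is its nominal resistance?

Grey → 8 (first significant figure)
Violet → 7 (second significant figure)
Brown → ×10 multiplier
87 × 10 = 870 Ω

870 Ω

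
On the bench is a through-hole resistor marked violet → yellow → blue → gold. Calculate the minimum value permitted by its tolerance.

Violet → 7 (first significant figure)
Yellow → 4 (second significant figure)
Blue → ×10^6 multiplier
Gold → ±5% tolerance
74 × 1000000 = 74000000 Ω
Minimum = 74000000 × (1 − 5/100) = 70300000 Ω.

70300000 Ω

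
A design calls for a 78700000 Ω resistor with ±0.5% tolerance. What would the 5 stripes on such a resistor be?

78700000 Ω = 787 × 10^5.
7 → violet
8 → grey
7 → violet
Multiplier 10^5 → green.
±0.5% tolerance → green.

violet, grey, violet, green, green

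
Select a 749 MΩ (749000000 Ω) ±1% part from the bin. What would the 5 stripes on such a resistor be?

violet, yellow, white, blue, brown

749000000 Ω = 749 × 10^6.
7 → violet
4 → yellow
9 → white
Multiplier 10^6 → blue.
±1% tolerance → brown.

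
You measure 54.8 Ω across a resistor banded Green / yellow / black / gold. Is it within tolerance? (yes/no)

yes

Green → 5 (first significant figure)
Yellow → 4 (second significant figure)
Black → ×1 multiplier
Gold → ±5% tolerance
54 × 1 = 54 Ω
Allowed range: 51.3 Ω to 56.7 Ω.
54.8 Ω lies inside that range.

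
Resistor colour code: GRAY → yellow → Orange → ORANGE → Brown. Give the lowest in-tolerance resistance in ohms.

Grey → 8 (first significant figure)
Yellow → 4 (second significant figure)
Orange → 3 (third significant figure)
Orange → ×10^3 multiplier
Brown → ±1% tolerance
843 × 1000 = 843000 Ω
Lowest = 843000 × (1 − 1/100) = 834570 Ω.

834570 Ω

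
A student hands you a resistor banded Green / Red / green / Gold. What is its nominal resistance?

Green → 5 (first significant figure)
Red → 2 (second significant figure)
Green → ×10^5 multiplier
52 × 100000 = 5200000 Ω

5200000 Ω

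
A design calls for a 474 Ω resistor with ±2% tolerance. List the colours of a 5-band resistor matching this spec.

yellow, violet, yellow, black, red

474 Ω = 474 × 10^0.
4 → yellow
7 → violet
4 → yellow
Multiplier 10^0 → black.
±2% tolerance → red.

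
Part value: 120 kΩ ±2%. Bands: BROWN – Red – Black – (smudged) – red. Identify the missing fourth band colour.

120000 Ω = 120 × 10^3.
The fourth band is the multiplier, 10^3, which is orange.

orange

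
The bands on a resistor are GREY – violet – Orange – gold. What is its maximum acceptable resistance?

91350 Ω

Grey → 8 (first significant figure)
Violet → 7 (second significant figure)
Orange → ×10^3 multiplier
Gold → ±5% tolerance
87 × 1000 = 87000 Ω
Maximum = 87000 × (1 + 5/100) = 91350 Ω.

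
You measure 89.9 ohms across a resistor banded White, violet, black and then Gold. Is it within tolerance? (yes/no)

White → 9 (first significant figure)
Violet → 7 (second significant figure)
Black → ×1 multiplier
Gold → ±5% tolerance
97 × 1 = 97 Ω
Allowed range: 92.15 Ω to 101.85 Ω.
89.9 ohms lies outside that range.

no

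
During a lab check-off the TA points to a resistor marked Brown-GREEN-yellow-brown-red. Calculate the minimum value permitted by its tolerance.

Brown → 1 (first significant figure)
Green → 5 (second significant figure)
Yellow → 4 (third significant figure)
Brown → ×10 multiplier
Red → ±2% tolerance
154 × 10 = 1540 Ω
Minimum = 1540 × (1 − 2/100) = 1509.2 Ω.

1509.2 Ω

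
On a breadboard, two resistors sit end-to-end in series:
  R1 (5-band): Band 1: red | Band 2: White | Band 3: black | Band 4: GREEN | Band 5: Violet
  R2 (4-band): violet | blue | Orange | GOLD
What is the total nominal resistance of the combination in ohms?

29076000 Ω

R1: red, white, black → 290; green ×10^5 → 29000000 Ω.
R2: violet, blue → 76; orange ×10^3 → 76000 Ω.
Series: 29000000 + 76000 = 29076000 Ω.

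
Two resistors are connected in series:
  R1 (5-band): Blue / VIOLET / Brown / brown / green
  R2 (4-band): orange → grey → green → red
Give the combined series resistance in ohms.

R1: blue, violet, brown → 671; brown ×10 → 6710 Ω.
R2: orange, grey → 38; green ×10^5 → 3800000 Ω.
Series: 6710 + 3800000 = 3806710 Ω.

3806710 Ω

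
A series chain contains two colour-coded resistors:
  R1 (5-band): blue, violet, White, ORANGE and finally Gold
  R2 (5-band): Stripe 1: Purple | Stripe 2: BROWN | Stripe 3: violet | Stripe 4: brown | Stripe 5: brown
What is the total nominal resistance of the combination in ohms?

R1: blue, violet, white → 679; orange ×10^3 → 679000 Ω.
R2: violet, brown, violet → 717; brown ×10 → 7170 Ω.
Series: 679000 + 7170 = 686170 Ω.

686170 Ω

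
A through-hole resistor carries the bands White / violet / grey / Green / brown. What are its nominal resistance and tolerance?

White → 9 (first significant figure)
Violet → 7 (second significant figure)
Grey → 8 (third significant figure)
Green → ×10^5 multiplier
Brown → ±1% tolerance
978 × 100000 = 97800000 Ω

97800000 Ω ±1%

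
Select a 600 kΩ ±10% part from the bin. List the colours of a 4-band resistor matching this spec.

600000 Ω = 60 × 10^4.
6 → blue
0 → black
Multiplier 10^4 → yellow.
±10% tolerance → silver.

blue, black, yellow, silver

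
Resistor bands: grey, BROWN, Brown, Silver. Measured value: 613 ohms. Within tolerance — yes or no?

no

Grey → 8 (first significant figure)
Brown → 1 (second significant figure)
Brown → ×10 multiplier
Silver → ±10% tolerance
81 × 10 = 810 Ω
Allowed range: 729 Ω to 891 Ω.
613 ohms lies outside that range.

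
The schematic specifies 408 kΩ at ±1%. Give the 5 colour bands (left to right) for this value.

408000 Ω = 408 × 10^3.
4 → yellow
0 → black
8 → grey
Multiplier 10^3 → orange.
±1% tolerance → brown.

yellow, black, grey, orange, brown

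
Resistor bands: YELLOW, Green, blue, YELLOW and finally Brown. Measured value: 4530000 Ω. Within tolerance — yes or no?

yes

Yellow → 4 (first significant figure)
Green → 5 (second significant figure)
Blue → 6 (third significant figure)
Yellow → ×10^4 multiplier
Brown → ±1% tolerance
456 × 10000 = 4560000 Ω
Allowed range: 4514400 Ω to 4605600 Ω.
4530000 Ω lies inside that range.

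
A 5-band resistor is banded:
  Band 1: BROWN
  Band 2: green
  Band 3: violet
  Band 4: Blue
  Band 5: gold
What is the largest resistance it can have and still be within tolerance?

164850000 Ω

Brown → 1 (first significant figure)
Green → 5 (second significant figure)
Violet → 7 (third significant figure)
Blue → ×10^6 multiplier
Gold → ±5% tolerance
157 × 1000000 = 157000000 Ω
Largest = 157000000 × (1 + 5/100) = 164850000 Ω.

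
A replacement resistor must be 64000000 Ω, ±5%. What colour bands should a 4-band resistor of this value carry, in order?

64000000 Ω = 64 × 10^6.
6 → blue
4 → yellow
Multiplier 10^6 → blue.
±5% tolerance → gold.

blue, yellow, blue, gold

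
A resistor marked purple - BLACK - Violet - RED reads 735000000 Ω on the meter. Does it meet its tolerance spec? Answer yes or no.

Violet → 7 (first significant figure)
Black → 0 (second significant figure)
Violet → ×10^7 multiplier
Red → ±2% tolerance
70 × 10000000 = 700000000 Ω
Allowed range: 686000000 Ω to 714000000 Ω.
735000000 Ω lies outside that range.

no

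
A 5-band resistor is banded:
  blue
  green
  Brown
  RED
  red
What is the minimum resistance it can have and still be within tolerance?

63798 Ω

Blue → 6 (first significant figure)
Green → 5 (second significant figure)
Brown → 1 (third significant figure)
Red → ×10^2 multiplier
Red → ±2% tolerance
651 × 100 = 65100 Ω
Minimum = 65100 × (1 − 2/100) = 63798 Ω.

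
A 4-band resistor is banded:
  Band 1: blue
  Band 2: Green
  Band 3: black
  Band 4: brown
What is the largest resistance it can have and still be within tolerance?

65.65 Ω

Blue → 6 (first significant figure)
Green → 5 (second significant figure)
Black → ×1 multiplier
Brown → ±1% tolerance
65 × 1 = 65 Ω
Largest = 65 × (1 + 1/100) = 65.65 Ω.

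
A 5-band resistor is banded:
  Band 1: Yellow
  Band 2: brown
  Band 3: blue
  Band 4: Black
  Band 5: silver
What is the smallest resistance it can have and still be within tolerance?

374.4 Ω

Yellow → 4 (first significant figure)
Brown → 1 (second significant figure)
Blue → 6 (third significant figure)
Black → ×1 multiplier
Silver → ±10% tolerance
416 × 1 = 416 Ω
Smallest = 416 × (1 − 10/100) = 374.4 Ω.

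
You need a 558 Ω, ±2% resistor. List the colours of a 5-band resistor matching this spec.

green, green, grey, black, red

558 Ω = 558 × 10^0.
5 → green
5 → green
8 → grey
Multiplier 10^0 → black.
±2% tolerance → red.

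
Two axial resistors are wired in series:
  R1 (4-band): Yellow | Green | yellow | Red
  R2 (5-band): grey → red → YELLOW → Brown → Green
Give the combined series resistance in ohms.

R1: yellow, green → 45; yellow ×10^4 → 450000 Ω.
R2: grey, red, yellow → 824; brown ×10 → 8240 Ω.
Series: 450000 + 8240 = 458240 Ω.

458240 Ω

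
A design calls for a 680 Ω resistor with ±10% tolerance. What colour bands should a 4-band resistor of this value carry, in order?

680 Ω = 68 × 10^1.
6 → blue
8 → grey
Multiplier 10^1 → brown.
±10% tolerance → silver.

blue, grey, brown, silver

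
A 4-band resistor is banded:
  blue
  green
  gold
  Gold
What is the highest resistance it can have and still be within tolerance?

6.825 Ω

Blue → 6 (first significant figure)
Green → 5 (second significant figure)
Gold → ×0.1 multiplier
Gold → ±5% tolerance
65 × 0.1 = 6.5 Ω
Highest = 6.5 × (1 + 5/100) = 6.825 Ω.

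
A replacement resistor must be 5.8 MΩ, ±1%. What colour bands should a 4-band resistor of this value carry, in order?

green, grey, green, brown

5800000 Ω = 58 × 10^5.
5 → green
8 → grey
Multiplier 10^5 → green.
±1% tolerance → brown.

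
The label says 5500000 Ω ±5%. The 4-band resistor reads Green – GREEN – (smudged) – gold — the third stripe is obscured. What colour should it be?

green

5500000 Ω = 55 × 10^5.
The third band is the multiplier, 10^5, which is green.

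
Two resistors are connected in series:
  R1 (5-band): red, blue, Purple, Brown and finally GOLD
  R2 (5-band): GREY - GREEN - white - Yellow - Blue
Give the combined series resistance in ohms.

8592670 Ω

R1: red, blue, violet → 267; brown ×10 → 2670 Ω.
R2: grey, green, white → 859; yellow ×10^4 → 8590000 Ω.
Series: 2670 + 8590000 = 8592670 Ω.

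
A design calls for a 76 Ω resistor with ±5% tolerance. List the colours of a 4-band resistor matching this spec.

76 Ω = 76 × 10^0.
7 → violet
6 → blue
Multiplier 10^0 → black.
±5% tolerance → gold.

violet, blue, black, gold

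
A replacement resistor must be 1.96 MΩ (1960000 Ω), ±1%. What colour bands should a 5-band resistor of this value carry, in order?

brown, white, blue, yellow, brown

1960000 Ω = 196 × 10^4.
1 → brown
9 → white
6 → blue
Multiplier 10^4 → yellow.
±1% tolerance → brown.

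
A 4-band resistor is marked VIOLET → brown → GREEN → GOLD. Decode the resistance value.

7100000 Ω

Violet → 7 (first significant figure)
Brown → 1 (second significant figure)
Green → ×10^5 multiplier
71 × 100000 = 7100000 Ω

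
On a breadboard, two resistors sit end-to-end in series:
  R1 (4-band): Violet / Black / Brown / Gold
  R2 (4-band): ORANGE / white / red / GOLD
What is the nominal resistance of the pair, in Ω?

R1: violet, black → 70; brown ×10 → 700 Ω.
R2: orange, white → 39; red ×10^2 → 3900 Ω.
Series: 700 + 3900 = 4600 Ω.

4600 Ω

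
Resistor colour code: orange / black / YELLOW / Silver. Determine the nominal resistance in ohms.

300000 Ω

Orange → 3 (first significant figure)
Black → 0 (second significant figure)
Yellow → ×10^4 multiplier
30 × 10000 = 300000 Ω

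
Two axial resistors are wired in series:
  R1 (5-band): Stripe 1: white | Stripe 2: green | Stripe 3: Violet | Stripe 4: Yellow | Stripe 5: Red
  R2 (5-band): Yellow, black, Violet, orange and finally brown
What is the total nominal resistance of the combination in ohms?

9977000 Ω

R1: white, green, violet → 957; yellow ×10^4 → 9570000 Ω.
R2: yellow, black, violet → 407; orange ×10^3 → 407000 Ω.
Series: 9570000 + 407000 = 9977000 Ω.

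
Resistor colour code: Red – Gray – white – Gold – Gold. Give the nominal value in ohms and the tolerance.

28.9 Ω ±5%

Red → 2 (first significant figure)
Grey → 8 (second significant figure)
White → 9 (third significant figure)
Gold → ×0.1 multiplier
Gold → ±5% tolerance
289 × 0.1 = 28.9 Ω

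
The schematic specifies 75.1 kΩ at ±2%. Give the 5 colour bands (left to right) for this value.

75100 Ω = 751 × 10^2.
7 → violet
5 → green
1 → brown
Multiplier 10^2 → red.
±2% tolerance → red.

violet, green, brown, red, red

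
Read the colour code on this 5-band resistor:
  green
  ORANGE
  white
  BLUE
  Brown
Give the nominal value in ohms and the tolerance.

539000000 Ω ±1%

Green → 5 (first significant figure)
Orange → 3 (second significant figure)
White → 9 (third significant figure)
Blue → ×10^6 multiplier
Brown → ±1% tolerance
539 × 1000000 = 539000000 Ω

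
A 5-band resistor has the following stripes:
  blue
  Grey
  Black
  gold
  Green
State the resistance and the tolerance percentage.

Blue → 6 (first significant figure)
Grey → 8 (second significant figure)
Black → 0 (third significant figure)
Gold → ×0.1 multiplier
Green → ±0.5% tolerance
680 × 0.1 = 68 Ω

68 Ω ±0.5%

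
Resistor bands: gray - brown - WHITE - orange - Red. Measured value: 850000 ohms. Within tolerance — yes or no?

no

Grey → 8 (first significant figure)
Brown → 1 (second significant figure)
White → 9 (third significant figure)
Orange → ×10^3 multiplier
Red → ±2% tolerance
819 × 1000 = 819000 Ω
Allowed range: 802620 Ω to 835380 Ω.
850000 ohms lies outside that range.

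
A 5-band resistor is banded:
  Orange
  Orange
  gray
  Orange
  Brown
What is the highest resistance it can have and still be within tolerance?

341380 Ω

Orange → 3 (first significant figure)
Orange → 3 (second significant figure)
Grey → 8 (third significant figure)
Orange → ×10^3 multiplier
Brown → ±1% tolerance
338 × 1000 = 338000 Ω
Highest = 338000 × (1 + 1/100) = 341380 Ω.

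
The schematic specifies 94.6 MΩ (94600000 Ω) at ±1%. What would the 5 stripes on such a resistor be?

white, yellow, blue, green, brown

94600000 Ω = 946 × 10^5.
9 → white
4 → yellow
6 → blue
Multiplier 10^5 → green.
±1% tolerance → brown.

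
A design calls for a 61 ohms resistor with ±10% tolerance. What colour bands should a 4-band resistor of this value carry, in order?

blue, brown, black, silver

61 Ω = 61 × 10^0.
6 → blue
1 → brown
Multiplier 10^0 → black.
±10% tolerance → silver.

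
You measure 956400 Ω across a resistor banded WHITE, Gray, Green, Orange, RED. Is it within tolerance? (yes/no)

White → 9 (first significant figure)
Grey → 8 (second significant figure)
Green → 5 (third significant figure)
Orange → ×10^3 multiplier
Red → ±2% tolerance
985 × 1000 = 985000 Ω
Allowed range: 965300 Ω to 1004700 Ω.
956400 Ω lies outside that range.

no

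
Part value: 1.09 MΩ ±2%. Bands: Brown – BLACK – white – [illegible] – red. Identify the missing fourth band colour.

1090000 Ω = 109 × 10^4.
The fourth band is the multiplier, 10^4, which is yellow.

yellow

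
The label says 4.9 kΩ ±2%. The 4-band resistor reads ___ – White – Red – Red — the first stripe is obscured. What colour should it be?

4900 Ω = 49 × 10^2.
The first band gives digit 4 of the significand, and 4 is yellow.

yellow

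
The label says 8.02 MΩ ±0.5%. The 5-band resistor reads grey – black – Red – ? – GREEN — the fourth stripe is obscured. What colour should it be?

8020000 Ω = 802 × 10^4.
The fourth band is the multiplier, 10^4, which is yellow.

yellow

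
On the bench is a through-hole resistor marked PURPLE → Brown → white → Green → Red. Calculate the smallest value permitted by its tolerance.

70462000 Ω

Violet → 7 (first significant figure)
Brown → 1 (second significant figure)
White → 9 (third significant figure)
Green → ×10^5 multiplier
Red → ±2% tolerance
719 × 100000 = 71900000 Ω
Smallest = 71900000 × (1 − 2/100) = 70462000 Ω.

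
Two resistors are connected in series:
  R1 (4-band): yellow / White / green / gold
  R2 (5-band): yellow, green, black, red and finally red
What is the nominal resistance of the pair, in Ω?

4945000 Ω

R1: yellow, white → 49; green ×10^5 → 4900000 Ω.
R2: yellow, green, black → 450; red ×10^2 → 45000 Ω.
Series: 4900000 + 45000 = 4945000 Ω.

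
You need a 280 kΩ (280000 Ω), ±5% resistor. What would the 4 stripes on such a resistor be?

280000 Ω = 28 × 10^4.
2 → red
8 → grey
Multiplier 10^4 → yellow.
±5% tolerance → gold.

red, grey, yellow, gold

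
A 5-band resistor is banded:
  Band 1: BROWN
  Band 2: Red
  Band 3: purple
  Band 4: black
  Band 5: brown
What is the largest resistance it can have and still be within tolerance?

128.27 Ω

Brown → 1 (first significant figure)
Red → 2 (second significant figure)
Violet → 7 (third significant figure)
Black → ×1 multiplier
Brown → ±1% tolerance
127 × 1 = 127 Ω
Largest = 127 × (1 + 1/100) = 128.27 Ω.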